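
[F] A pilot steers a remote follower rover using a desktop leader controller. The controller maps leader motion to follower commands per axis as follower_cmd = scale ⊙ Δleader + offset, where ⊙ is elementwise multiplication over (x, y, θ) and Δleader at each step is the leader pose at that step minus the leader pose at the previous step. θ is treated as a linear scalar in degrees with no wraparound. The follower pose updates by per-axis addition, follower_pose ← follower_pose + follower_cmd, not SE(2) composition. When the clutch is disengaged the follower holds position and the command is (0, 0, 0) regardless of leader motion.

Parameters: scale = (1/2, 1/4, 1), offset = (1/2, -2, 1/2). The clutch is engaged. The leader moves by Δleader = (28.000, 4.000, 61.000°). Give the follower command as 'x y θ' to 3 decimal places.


14.500 -1.000 61.500

axis x: 1/2·28.000 + 1/2 = 14.500
axis y: 1/4·4.000 + -2 = -1.000
axis θ: 1·61.000 + 1/2 = 61.500


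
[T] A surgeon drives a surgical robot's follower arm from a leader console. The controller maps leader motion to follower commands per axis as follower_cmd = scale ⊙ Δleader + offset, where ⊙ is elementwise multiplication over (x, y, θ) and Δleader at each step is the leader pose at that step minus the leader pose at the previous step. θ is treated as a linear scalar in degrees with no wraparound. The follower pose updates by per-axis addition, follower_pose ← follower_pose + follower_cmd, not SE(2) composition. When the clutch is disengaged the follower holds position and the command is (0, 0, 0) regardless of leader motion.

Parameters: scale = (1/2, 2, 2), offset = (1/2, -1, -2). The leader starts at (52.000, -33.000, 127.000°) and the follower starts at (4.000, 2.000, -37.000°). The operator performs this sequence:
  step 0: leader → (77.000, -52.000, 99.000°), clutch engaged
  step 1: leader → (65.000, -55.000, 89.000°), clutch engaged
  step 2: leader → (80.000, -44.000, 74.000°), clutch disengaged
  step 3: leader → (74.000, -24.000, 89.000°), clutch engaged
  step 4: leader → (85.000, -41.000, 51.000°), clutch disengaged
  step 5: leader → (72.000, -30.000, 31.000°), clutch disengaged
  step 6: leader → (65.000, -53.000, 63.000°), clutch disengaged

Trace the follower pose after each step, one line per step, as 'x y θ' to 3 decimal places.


17.000 -37.000 -95.000
11.500 -44.000 -117.000
11.500 -44.000 -117.000
9.000 -5.000 -89.000
9.000 -5.000 -89.000
9.000 -5.000 -89.000
9.000 -5.000 -89.000

step 0: Δleader=(25.000, -19.000, -28.000°), engaged; cmd=(13.000, -39.000, -58.000°) → follower=(17.000, -37.000, -95.000°)
step 1: Δleader=(-12.000, -3.000, -10.000°), engaged; cmd=(-5.500, -7.000, -22.000°) → follower=(11.500, -44.000, -117.000°)
step 2: Δleader=(15.000, 11.000, -15.000°), disengaged; cmd=(0,0,0) → follower holds at (11.500, -44.000, -117.000°)
step 3: Δleader=(-6.000, 20.000, 15.000°), engaged; cmd=(-2.500, 39.000, 28.000°) → follower=(9.000, -5.000, -89.000°)
step 4: Δleader=(11.000, -17.000, -38.000°), disengaged; cmd=(0,0,0) → follower holds at (9.000, -5.000, -89.000°)
step 5: Δleader=(-13.000, 11.000, -20.000°), disengaged; cmd=(0,0,0) → follower holds at (9.000, -5.000, -89.000°)
step 6: Δleader=(-7.000, -23.000, 32.000°), disengaged; cmd=(0,0,0) → follower holds at (9.000, -5.000, -89.000°)


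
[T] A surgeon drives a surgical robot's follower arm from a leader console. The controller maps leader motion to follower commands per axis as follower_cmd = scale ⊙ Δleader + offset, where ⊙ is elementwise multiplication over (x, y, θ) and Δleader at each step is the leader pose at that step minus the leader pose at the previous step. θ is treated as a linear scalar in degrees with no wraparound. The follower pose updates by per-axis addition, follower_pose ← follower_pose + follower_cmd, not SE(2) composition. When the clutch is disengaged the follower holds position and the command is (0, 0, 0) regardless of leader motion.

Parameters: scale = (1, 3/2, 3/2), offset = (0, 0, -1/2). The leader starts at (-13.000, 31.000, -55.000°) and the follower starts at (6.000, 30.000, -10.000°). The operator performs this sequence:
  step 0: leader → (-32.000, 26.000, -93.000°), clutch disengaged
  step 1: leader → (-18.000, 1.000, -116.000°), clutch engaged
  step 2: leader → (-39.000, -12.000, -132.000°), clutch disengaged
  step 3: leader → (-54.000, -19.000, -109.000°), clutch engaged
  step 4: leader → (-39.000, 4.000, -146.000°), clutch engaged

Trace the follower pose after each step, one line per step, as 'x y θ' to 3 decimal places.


6.000 30.000 -10.000
20.000 -7.500 -45.000
20.000 -7.500 -45.000
5.000 -18.000 -11.000
20.000 16.500 -67.000

step 0: Δleader=(-19.000, -5.000, -38.000°), disengaged; cmd=(0,0,0) → follower holds at (6.000, 30.000, -10.000°)
step 1: Δleader=(14.000, -25.000, -23.000°), engaged; cmd=(14.000, -37.500, -35.000°) → follower=(20.000, -7.500, -45.000°)
step 2: Δleader=(-21.000, -13.000, -16.000°), disengaged; cmd=(0,0,0) → follower holds at (20.000, -7.500, -45.000°)
step 3: Δleader=(-15.000, -7.000, 23.000°), engaged; cmd=(-15.000, -10.500, 34.000°) → follower=(5.000, -18.000, -11.000°)
step 4: Δleader=(15.000, 23.000, -37.000°), engaged; cmd=(15.000, 34.500, -56.000°) → follower=(20.000, 16.500, -67.000°)


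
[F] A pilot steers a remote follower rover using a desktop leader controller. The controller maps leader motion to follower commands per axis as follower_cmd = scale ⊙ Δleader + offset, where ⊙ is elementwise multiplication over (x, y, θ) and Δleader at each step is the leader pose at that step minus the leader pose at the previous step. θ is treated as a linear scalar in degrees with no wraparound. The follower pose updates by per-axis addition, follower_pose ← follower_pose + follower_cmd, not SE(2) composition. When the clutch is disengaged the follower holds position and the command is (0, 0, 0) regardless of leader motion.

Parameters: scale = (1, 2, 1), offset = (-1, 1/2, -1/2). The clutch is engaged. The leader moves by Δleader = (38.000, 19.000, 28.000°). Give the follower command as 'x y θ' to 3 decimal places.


axis x: 1·38.000 + -1 = 37.000
axis y: 2·19.000 + 1/2 = 38.500
axis θ: 1·28.000 + -1/2 = 27.500

37.000 38.500 27.500


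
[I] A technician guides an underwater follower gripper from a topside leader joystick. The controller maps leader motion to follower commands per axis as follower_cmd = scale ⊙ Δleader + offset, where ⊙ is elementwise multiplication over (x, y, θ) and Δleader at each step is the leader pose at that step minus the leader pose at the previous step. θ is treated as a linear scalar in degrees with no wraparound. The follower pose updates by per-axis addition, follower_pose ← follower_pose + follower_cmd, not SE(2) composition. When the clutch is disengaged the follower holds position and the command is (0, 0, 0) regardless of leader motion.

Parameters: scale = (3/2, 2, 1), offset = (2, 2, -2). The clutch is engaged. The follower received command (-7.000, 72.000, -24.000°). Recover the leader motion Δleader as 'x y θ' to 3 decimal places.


axis x: (-7.000 − 2) / (3/2) = -6.000
axis y: (72.000 − 2) / (2) = 35.000
axis θ: (-24.000 − -2) / (1) = -22.000

-6.000 35.000 -22.000


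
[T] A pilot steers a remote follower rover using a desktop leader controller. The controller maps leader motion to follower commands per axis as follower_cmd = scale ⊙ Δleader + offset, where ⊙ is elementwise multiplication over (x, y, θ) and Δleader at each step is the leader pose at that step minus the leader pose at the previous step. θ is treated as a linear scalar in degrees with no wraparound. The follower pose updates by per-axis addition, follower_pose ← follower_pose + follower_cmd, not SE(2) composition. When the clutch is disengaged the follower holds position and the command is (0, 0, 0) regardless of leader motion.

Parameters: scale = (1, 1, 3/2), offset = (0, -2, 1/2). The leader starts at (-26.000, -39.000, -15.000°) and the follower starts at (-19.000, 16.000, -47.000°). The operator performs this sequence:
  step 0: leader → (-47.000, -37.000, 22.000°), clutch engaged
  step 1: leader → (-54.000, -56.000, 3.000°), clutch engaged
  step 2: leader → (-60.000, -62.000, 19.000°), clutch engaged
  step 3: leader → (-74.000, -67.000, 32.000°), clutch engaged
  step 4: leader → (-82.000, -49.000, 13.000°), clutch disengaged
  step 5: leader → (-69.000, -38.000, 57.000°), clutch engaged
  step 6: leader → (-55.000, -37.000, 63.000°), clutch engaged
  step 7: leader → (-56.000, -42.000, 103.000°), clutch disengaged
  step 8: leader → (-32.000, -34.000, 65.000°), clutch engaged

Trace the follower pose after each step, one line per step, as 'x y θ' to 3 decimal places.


step 0: Δleader=(-21.000, 2.000, 37.000°), engaged; cmd=(-21.000, 0.000, 56.000°) → follower=(-40.000, 16.000, 9.000°)
step 1: Δleader=(-7.000, -19.000, -19.000°), engaged; cmd=(-7.000, -21.000, -28.000°) → follower=(-47.000, -5.000, -19.000°)
step 2: Δleader=(-6.000, -6.000, 16.000°), engaged; cmd=(-6.000, -8.000, 24.500°) → follower=(-53.000, -13.000, 5.500°)
step 3: Δleader=(-14.000, -5.000, 13.000°), engaged; cmd=(-14.000, -7.000, 20.000°) → follower=(-67.000, -20.000, 25.500°)
step 4: Δleader=(-8.000, 18.000, -19.000°), disengaged; cmd=(0,0,0) → follower holds at (-67.000, -20.000, 25.500°)
step 5: Δleader=(13.000, 11.000, 44.000°), engaged; cmd=(13.000, 9.000, 66.500°) → follower=(-54.000, -11.000, 92.000°)
step 6: Δleader=(14.000, 1.000, 6.000°), engaged; cmd=(14.000, -1.000, 9.500°) → follower=(-40.000, -12.000, 101.500°)
step 7: Δleader=(-1.000, -5.000, 40.000°), disengaged; cmd=(0,0,0) → follower holds at (-40.000, -12.000, 101.500°)
step 8: Δleader=(24.000, 8.000, -38.000°), engaged; cmd=(24.000, 6.000, -56.500°) → follower=(-16.000, -6.000, 45.000°)

-40.000 16.000 9.000
-47.000 -5.000 -19.000
-53.000 -13.000 5.500
-67.000 -20.000 25.500
-67.000 -20.000 25.500
-54.000 -11.000 92.000
-40.000 -12.000 101.500
-40.000 -12.000 101.500
-16.000 -6.000 45.000


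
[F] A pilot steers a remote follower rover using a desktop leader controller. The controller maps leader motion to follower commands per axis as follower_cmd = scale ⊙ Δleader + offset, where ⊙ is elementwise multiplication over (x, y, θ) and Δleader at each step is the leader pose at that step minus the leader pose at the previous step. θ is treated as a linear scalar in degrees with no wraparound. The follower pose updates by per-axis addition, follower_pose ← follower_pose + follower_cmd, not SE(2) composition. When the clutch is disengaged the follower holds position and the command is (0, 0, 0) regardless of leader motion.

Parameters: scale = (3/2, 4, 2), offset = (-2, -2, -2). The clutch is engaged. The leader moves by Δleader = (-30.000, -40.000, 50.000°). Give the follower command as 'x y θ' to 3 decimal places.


axis x: 3/2·-30.000 + -2 = -47.000
axis y: 4·-40.000 + -2 = -162.000
axis θ: 2·50.000 + -2 = 98.000

-47.000 -162.000 98.000


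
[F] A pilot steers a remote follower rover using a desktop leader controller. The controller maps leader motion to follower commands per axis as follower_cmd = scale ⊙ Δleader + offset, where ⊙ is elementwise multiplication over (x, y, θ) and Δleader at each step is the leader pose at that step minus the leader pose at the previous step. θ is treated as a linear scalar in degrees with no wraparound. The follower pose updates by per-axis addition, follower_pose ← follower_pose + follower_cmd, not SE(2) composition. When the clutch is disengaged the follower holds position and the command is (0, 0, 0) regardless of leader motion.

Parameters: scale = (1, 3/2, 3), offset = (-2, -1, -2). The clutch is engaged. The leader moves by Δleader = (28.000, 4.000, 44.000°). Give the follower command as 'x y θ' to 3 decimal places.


26.000 5.000 130.000

axis x: 1·28.000 + -2 = 26.000
axis y: 3/2·4.000 + -1 = 5.000
axis θ: 3·44.000 + -2 = 130.000


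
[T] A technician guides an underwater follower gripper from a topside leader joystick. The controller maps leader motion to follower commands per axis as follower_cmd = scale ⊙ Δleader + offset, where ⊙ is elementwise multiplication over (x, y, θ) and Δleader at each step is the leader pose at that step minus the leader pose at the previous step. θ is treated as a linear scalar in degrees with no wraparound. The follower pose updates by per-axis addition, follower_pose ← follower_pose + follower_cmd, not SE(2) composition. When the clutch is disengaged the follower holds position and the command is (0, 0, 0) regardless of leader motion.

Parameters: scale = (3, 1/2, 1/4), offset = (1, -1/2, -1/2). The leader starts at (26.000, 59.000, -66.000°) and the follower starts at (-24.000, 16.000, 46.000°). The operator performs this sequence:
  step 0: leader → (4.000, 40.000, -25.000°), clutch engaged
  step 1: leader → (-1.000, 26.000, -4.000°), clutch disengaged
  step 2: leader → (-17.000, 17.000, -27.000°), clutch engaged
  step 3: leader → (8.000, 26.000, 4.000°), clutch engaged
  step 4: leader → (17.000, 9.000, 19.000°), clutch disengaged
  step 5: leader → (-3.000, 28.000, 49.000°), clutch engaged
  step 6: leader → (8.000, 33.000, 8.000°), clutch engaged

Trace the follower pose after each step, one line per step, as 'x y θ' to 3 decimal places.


-89.000 6.000 55.750
-89.000 6.000 55.750
-136.000 1.000 49.500
-60.000 5.000 56.750
-60.000 5.000 56.750
-119.000 14.000 63.750
-85.000 16.000 53.000

step 0: Δleader=(-22.000, -19.000, 41.000°), engaged; cmd=(-65.000, -10.000, 9.750°) → follower=(-89.000, 6.000, 55.750°)
step 1: Δleader=(-5.000, -14.000, 21.000°), disengaged; cmd=(0,0,0) → follower holds at (-89.000, 6.000, 55.750°)
step 2: Δleader=(-16.000, -9.000, -23.000°), engaged; cmd=(-47.000, -5.000, -6.250°) → follower=(-136.000, 1.000, 49.500°)
step 3: Δleader=(25.000, 9.000, 31.000°), engaged; cmd=(76.000, 4.000, 7.250°) → follower=(-60.000, 5.000, 56.750°)
step 4: Δleader=(9.000, -17.000, 15.000°), disengaged; cmd=(0,0,0) → follower holds at (-60.000, 5.000, 56.750°)
step 5: Δleader=(-20.000, 19.000, 30.000°), engaged; cmd=(-59.000, 9.000, 7.000°) → follower=(-119.000, 14.000, 63.750°)
step 6: Δleader=(11.000, 5.000, -41.000°), engaged; cmd=(34.000, 2.000, -10.750°) → follower=(-85.000, 16.000, 53.000°)


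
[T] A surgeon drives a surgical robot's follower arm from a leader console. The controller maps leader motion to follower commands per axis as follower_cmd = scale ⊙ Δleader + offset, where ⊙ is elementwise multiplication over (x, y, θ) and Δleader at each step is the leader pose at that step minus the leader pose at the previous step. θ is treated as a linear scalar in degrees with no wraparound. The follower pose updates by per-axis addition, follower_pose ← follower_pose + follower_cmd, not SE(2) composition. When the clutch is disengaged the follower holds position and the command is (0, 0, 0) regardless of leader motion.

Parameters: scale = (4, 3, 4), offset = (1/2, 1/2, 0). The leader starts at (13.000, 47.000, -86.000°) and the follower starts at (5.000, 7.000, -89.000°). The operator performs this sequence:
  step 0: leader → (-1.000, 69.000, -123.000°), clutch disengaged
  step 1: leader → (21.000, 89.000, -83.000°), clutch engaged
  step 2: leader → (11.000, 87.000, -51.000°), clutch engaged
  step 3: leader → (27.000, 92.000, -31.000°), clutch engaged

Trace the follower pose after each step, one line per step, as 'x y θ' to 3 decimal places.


5.000 7.000 -89.000
93.500 67.500 71.000
54.000 62.000 199.000
118.500 77.500 279.000

step 0: Δleader=(-14.000, 22.000, -37.000°), disengaged; cmd=(0,0,0) → follower holds at (5.000, 7.000, -89.000°)
step 1: Δleader=(22.000, 20.000, 40.000°), engaged; cmd=(88.500, 60.500, 160.000°) → follower=(93.500, 67.500, 71.000°)
step 2: Δleader=(-10.000, -2.000, 32.000°), engaged; cmd=(-39.500, -5.500, 128.000°) → follower=(54.000, 62.000, 199.000°)
step 3: Δleader=(16.000, 5.000, 20.000°), engaged; cmd=(64.500, 15.500, 80.000°) → follower=(118.500, 77.500, 279.000°)


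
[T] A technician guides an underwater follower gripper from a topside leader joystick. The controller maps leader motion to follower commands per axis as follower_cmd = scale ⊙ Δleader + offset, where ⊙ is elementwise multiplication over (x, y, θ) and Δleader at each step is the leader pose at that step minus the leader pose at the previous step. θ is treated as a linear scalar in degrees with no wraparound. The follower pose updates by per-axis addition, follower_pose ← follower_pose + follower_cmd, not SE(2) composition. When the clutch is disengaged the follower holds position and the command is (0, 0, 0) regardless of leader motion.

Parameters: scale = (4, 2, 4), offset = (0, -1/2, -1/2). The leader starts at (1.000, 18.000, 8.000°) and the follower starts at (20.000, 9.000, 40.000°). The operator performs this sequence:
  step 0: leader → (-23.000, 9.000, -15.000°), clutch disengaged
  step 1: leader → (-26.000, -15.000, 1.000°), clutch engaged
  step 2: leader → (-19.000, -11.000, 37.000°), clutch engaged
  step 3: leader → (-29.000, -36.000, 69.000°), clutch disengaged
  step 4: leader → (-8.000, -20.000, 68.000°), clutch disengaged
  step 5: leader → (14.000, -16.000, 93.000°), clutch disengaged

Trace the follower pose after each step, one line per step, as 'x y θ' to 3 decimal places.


20.000 9.000 40.000
8.000 -39.500 103.500
36.000 -32.000 247.000
36.000 -32.000 247.000
36.000 -32.000 247.000
36.000 -32.000 247.000

step 0: Δleader=(-24.000, -9.000, -23.000°), disengaged; cmd=(0,0,0) → follower holds at (20.000, 9.000, 40.000°)
step 1: Δleader=(-3.000, -24.000, 16.000°), engaged; cmd=(-12.000, -48.500, 63.500°) → follower=(8.000, -39.500, 103.500°)
step 2: Δleader=(7.000, 4.000, 36.000°), engaged; cmd=(28.000, 7.500, 143.500°) → follower=(36.000, -32.000, 247.000°)
step 3: Δleader=(-10.000, -25.000, 32.000°), disengaged; cmd=(0,0,0) → follower holds at (36.000, -32.000, 247.000°)
step 4: Δleader=(21.000, 16.000, -1.000°), disengaged; cmd=(0,0,0) → follower holds at (36.000, -32.000, 247.000°)
step 5: Δleader=(22.000, 4.000, 25.000°), disengaged; cmd=(0,0,0) → follower holds at (36.000, -32.000, 247.000°)


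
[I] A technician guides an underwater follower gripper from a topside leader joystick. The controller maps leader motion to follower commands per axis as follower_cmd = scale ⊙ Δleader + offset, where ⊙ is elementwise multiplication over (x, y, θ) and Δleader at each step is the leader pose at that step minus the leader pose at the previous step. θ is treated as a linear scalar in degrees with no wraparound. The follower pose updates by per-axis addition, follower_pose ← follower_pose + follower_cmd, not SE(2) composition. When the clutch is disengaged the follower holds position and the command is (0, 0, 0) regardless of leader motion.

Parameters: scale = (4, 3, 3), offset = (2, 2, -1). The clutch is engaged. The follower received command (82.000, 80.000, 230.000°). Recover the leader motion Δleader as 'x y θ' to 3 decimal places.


axis x: (82.000 − 2) / (4) = 20.000
axis y: (80.000 − 2) / (3) = 26.000
axis θ: (230.000 − -1) / (3) = 77.000

20.000 26.000 77.000


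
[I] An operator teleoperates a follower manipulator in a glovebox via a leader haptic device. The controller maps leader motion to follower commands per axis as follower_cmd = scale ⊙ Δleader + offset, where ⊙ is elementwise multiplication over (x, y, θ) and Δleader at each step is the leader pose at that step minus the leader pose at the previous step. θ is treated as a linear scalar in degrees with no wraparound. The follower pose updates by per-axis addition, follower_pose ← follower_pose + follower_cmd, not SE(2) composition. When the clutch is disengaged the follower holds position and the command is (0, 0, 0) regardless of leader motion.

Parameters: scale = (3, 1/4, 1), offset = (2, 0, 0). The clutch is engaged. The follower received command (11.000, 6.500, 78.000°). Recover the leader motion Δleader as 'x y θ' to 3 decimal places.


3.000 26.000 78.000

axis x: (11.000 − 2) / (3) = 3.000
axis y: (6.500 − 0) / (1/4) = 26.000
axis θ: (78.000 − 0) / (1) = 78.000


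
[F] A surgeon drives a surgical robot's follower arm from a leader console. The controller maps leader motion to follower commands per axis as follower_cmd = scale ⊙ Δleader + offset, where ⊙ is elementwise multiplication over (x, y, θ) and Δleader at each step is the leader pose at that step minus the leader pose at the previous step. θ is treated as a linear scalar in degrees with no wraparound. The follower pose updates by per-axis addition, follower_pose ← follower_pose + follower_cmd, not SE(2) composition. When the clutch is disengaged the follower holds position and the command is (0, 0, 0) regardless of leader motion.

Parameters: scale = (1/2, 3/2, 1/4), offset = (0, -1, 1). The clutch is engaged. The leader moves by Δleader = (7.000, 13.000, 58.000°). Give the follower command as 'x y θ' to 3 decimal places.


axis x: 1/2·7.000 + 0 = 3.500
axis y: 3/2·13.000 + -1 = 18.500
axis θ: 1/4·58.000 + 1 = 15.500

3.500 18.500 15.500


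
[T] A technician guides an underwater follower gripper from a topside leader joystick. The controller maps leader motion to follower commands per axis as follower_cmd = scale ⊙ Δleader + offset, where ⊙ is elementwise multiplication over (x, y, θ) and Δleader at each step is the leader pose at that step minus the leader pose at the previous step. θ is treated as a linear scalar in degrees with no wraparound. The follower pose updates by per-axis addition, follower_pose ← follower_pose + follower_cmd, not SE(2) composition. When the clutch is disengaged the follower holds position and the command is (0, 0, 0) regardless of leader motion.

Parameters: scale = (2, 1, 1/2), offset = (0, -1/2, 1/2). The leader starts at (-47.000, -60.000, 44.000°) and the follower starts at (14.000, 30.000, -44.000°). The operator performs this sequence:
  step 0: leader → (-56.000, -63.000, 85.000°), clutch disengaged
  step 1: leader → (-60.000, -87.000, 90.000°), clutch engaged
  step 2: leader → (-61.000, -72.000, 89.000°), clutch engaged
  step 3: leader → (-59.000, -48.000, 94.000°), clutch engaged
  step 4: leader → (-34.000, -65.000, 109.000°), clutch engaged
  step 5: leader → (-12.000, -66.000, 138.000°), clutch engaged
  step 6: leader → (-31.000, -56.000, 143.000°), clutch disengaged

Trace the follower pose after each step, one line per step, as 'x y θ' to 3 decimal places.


14.000 30.000 -44.000
6.000 5.500 -41.000
4.000 20.000 -41.000
8.000 43.500 -38.000
58.000 26.000 -30.000
102.000 24.500 -15.000
102.000 24.500 -15.000

step 0: Δleader=(-9.000, -3.000, 41.000°), disengaged; cmd=(0,0,0) → follower holds at (14.000, 30.000, -44.000°)
step 1: Δleader=(-4.000, -24.000, 5.000°), engaged; cmd=(-8.000, -24.500, 3.000°) → follower=(6.000, 5.500, -41.000°)
step 2: Δleader=(-1.000, 15.000, -1.000°), engaged; cmd=(-2.000, 14.500, 0.000°) → follower=(4.000, 20.000, -41.000°)
step 3: Δleader=(2.000, 24.000, 5.000°), engaged; cmd=(4.000, 23.500, 3.000°) → follower=(8.000, 43.500, -38.000°)
step 4: Δleader=(25.000, -17.000, 15.000°), engaged; cmd=(50.000, -17.500, 8.000°) → follower=(58.000, 26.000, -30.000°)
step 5: Δleader=(22.000, -1.000, 29.000°), engaged; cmd=(44.000, -1.500, 15.000°) → follower=(102.000, 24.500, -15.000°)
step 6: Δleader=(-19.000, 10.000, 5.000°), disengaged; cmd=(0,0,0) → follower holds at (102.000, 24.500, -15.000°)


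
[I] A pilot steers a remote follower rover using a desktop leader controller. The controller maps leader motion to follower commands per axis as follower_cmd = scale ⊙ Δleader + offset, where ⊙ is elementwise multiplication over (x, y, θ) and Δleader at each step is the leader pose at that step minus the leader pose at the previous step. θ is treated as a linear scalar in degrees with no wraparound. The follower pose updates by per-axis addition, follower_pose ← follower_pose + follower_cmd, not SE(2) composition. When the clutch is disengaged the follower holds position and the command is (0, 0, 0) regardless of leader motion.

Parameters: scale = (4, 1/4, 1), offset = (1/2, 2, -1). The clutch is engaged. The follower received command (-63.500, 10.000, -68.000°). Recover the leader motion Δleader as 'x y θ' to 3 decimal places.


axis x: (-63.500 − 1/2) / (4) = -16.000
axis y: (10.000 − 2) / (1/4) = 32.000
axis θ: (-68.000 − -1) / (1) = -67.000

-16.000 32.000 -67.000


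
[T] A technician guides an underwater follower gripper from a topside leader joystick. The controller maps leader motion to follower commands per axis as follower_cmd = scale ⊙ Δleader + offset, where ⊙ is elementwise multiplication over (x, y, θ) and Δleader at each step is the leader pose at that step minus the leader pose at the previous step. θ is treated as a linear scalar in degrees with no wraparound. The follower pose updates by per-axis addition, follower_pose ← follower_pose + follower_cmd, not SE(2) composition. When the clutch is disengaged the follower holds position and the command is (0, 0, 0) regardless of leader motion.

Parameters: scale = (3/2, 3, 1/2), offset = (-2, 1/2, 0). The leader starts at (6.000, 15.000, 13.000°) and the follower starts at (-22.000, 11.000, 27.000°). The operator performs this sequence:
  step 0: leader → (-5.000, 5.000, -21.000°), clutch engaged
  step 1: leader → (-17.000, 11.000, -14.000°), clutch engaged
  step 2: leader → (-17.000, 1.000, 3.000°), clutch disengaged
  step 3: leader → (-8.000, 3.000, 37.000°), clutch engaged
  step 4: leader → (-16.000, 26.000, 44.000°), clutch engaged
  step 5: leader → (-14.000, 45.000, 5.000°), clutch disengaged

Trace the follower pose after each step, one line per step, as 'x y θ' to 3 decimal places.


step 0: Δleader=(-11.000, -10.000, -34.000°), engaged; cmd=(-18.500, -29.500, -17.000°) → follower=(-40.500, -18.500, 10.000°)
step 1: Δleader=(-12.000, 6.000, 7.000°), engaged; cmd=(-20.000, 18.500, 3.500°) → follower=(-60.500, 0.000, 13.500°)
step 2: Δleader=(0.000, -10.000, 17.000°), disengaged; cmd=(0,0,0) → follower holds at (-60.500, 0.000, 13.500°)
step 3: Δleader=(9.000, 2.000, 34.000°), engaged; cmd=(11.500, 6.500, 17.000°) → follower=(-49.000, 6.500, 30.500°)
step 4: Δleader=(-8.000, 23.000, 7.000°), engaged; cmd=(-14.000, 69.500, 3.500°) → follower=(-63.000, 76.000, 34.000°)
step 5: Δleader=(2.000, 19.000, -39.000°), disengaged; cmd=(0,0,0) → follower holds at (-63.000, 76.000, 34.000°)

-40.500 -18.500 10.000
-60.500 0.000 13.500
-60.500 0.000 13.500
-49.000 6.500 30.500
-63.000 76.000 34.000
-63.000 76.000 34.000


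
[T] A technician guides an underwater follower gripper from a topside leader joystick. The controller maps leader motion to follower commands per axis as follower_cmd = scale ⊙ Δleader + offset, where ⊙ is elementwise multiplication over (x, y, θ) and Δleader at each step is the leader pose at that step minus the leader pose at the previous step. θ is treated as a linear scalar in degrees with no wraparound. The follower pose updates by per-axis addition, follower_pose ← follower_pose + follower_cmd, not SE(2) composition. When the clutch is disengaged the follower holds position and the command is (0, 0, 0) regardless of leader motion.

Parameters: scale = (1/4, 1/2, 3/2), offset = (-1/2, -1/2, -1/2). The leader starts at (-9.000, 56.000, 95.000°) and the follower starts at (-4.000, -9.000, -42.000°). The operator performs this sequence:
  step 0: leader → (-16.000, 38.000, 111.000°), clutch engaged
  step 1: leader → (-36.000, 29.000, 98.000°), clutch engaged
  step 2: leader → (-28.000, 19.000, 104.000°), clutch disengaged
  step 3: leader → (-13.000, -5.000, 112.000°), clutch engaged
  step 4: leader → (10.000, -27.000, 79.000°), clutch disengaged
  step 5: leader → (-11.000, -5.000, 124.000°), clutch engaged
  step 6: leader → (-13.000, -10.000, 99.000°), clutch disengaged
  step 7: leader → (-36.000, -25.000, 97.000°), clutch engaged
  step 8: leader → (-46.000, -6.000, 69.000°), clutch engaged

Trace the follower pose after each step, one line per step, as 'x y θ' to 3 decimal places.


step 0: Δleader=(-7.000, -18.000, 16.000°), engaged; cmd=(-2.250, -9.500, 23.500°) → follower=(-6.250, -18.500, -18.500°)
step 1: Δleader=(-20.000, -9.000, -13.000°), engaged; cmd=(-5.500, -5.000, -20.000°) → follower=(-11.750, -23.500, -38.500°)
step 2: Δleader=(8.000, -10.000, 6.000°), disengaged; cmd=(0,0,0) → follower holds at (-11.750, -23.500, -38.500°)
step 3: Δleader=(15.000, -24.000, 8.000°), engaged; cmd=(3.250, -12.500, 11.500°) → follower=(-8.500, -36.000, -27.000°)
step 4: Δleader=(23.000, -22.000, -33.000°), disengaged; cmd=(0,0,0) → follower holds at (-8.500, -36.000, -27.000°)
step 5: Δleader=(-21.000, 22.000, 45.000°), engaged; cmd=(-5.750, 10.500, 67.000°) → follower=(-14.250, -25.500, 40.000°)
step 6: Δleader=(-2.000, -5.000, -25.000°), disengaged; cmd=(0,0,0) → follower holds at (-14.250, -25.500, 40.000°)
step 7: Δleader=(-23.000, -15.000, -2.000°), engaged; cmd=(-6.250, -8.000, -3.500°) → follower=(-20.500, -33.500, 36.500°)
step 8: Δleader=(-10.000, 19.000, -28.000°), engaged; cmd=(-3.000, 9.000, -42.500°) → follower=(-23.500, -24.500, -6.000°)

-6.250 -18.500 -18.500
-11.750 -23.500 -38.500
-11.750 -23.500 -38.500
-8.500 -36.000 -27.000
-8.500 -36.000 -27.000
-14.250 -25.500 40.000
-14.250 -25.500 40.000
-20.500 -33.500 36.500
-23.500 -24.500 -6.000


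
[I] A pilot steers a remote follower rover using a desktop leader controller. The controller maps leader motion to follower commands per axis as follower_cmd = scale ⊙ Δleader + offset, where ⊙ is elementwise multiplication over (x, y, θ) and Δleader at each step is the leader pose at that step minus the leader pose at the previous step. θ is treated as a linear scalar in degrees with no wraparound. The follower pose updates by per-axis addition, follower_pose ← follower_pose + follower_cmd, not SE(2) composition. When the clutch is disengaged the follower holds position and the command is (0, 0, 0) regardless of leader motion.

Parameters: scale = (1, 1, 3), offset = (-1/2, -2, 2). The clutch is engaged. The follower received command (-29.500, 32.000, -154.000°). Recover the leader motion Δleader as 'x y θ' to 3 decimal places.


-29.000 34.000 -52.000

axis x: (-29.500 − -1/2) / (1) = -29.000
axis y: (32.000 − -2) / (1) = 34.000
axis θ: (-154.000 − 2) / (3) = -52.000


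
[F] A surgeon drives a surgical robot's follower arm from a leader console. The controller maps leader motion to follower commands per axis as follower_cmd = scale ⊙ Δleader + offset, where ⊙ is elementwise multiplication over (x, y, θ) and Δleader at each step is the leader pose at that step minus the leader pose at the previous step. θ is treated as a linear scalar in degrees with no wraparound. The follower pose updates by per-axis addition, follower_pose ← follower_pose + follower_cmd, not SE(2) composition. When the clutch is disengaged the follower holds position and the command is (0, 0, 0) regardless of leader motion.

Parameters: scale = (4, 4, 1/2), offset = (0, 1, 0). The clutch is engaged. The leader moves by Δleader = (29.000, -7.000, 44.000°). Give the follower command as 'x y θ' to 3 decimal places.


axis x: 4·29.000 + 0 = 116.000
axis y: 4·-7.000 + 1 = -27.000
axis θ: 1/2·44.000 + 0 = 22.000

116.000 -27.000 22.000


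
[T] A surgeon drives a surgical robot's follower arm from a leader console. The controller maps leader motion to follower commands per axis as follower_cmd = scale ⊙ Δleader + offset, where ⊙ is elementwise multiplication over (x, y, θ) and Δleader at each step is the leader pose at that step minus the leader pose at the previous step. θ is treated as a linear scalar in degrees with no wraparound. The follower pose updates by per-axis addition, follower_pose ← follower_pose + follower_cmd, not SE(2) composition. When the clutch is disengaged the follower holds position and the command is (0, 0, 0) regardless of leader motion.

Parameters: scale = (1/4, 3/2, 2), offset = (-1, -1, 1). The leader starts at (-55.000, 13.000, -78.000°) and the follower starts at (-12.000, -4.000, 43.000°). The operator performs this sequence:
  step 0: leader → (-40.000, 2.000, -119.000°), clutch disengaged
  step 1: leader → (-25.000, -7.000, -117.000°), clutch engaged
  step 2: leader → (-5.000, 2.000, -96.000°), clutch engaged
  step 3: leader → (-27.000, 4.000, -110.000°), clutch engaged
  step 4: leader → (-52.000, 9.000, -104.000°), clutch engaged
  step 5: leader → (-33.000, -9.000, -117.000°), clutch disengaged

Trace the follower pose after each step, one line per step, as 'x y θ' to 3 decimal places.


-12.000 -4.000 43.000
-9.250 -18.500 48.000
-5.250 -6.000 91.000
-11.750 -4.000 64.000
-19.000 2.500 77.000
-19.000 2.500 77.000

step 0: Δleader=(15.000, -11.000, -41.000°), disengaged; cmd=(0,0,0) → follower holds at (-12.000, -4.000, 43.000°)
step 1: Δleader=(15.000, -9.000, 2.000°), engaged; cmd=(2.750, -14.500, 5.000°) → follower=(-9.250, -18.500, 48.000°)
step 2: Δleader=(20.000, 9.000, 21.000°), engaged; cmd=(4.000, 12.500, 43.000°) → follower=(-5.250, -6.000, 91.000°)
step 3: Δleader=(-22.000, 2.000, -14.000°), engaged; cmd=(-6.500, 2.000, -27.000°) → follower=(-11.750, -4.000, 64.000°)
step 4: Δleader=(-25.000, 5.000, 6.000°), engaged; cmd=(-7.250, 6.500, 13.000°) → follower=(-19.000, 2.500, 77.000°)
step 5: Δleader=(19.000, -18.000, -13.000°), disengaged; cmd=(0,0,0) → follower holds at (-19.000, 2.500, 77.000°)


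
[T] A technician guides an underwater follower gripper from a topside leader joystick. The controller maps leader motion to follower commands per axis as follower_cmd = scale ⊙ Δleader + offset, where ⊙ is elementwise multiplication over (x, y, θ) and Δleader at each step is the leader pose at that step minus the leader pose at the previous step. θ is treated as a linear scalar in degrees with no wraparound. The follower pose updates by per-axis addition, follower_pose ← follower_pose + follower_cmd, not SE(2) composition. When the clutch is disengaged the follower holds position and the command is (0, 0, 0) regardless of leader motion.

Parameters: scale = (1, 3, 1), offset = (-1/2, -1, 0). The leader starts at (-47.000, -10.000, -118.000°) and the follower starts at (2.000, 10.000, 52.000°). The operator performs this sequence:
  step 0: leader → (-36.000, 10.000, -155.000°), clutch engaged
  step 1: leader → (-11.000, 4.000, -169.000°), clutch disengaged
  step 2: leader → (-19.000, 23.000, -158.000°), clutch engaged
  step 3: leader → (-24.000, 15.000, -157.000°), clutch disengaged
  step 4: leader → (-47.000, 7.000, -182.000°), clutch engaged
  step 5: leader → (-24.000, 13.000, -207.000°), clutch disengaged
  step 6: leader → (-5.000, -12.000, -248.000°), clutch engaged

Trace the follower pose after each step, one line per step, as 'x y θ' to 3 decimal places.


step 0: Δleader=(11.000, 20.000, -37.000°), engaged; cmd=(10.500, 59.000, -37.000°) → follower=(12.500, 69.000, 15.000°)
step 1: Δleader=(25.000, -6.000, -14.000°), disengaged; cmd=(0,0,0) → follower holds at (12.500, 69.000, 15.000°)
step 2: Δleader=(-8.000, 19.000, 11.000°), engaged; cmd=(-8.500, 56.000, 11.000°) → follower=(4.000, 125.000, 26.000°)
step 3: Δleader=(-5.000, -8.000, 1.000°), disengaged; cmd=(0,0,0) → follower holds at (4.000, 125.000, 26.000°)
step 4: Δleader=(-23.000, -8.000, -25.000°), engaged; cmd=(-23.500, -25.000, -25.000°) → follower=(-19.500, 100.000, 1.000°)
step 5: Δleader=(23.000, 6.000, -25.000°), disengaged; cmd=(0,0,0) → follower holds at (-19.500, 100.000, 1.000°)
step 6: Δleader=(19.000, -25.000, -41.000°), engaged; cmd=(18.500, -76.000, -41.000°) → follower=(-1.000, 24.000, -40.000°)

12.500 69.000 15.000
12.500 69.000 15.000
4.000 125.000 26.000
4.000 125.000 26.000
-19.500 100.000 1.000
-19.500 100.000 1.000
-1.000 24.000 -40.000


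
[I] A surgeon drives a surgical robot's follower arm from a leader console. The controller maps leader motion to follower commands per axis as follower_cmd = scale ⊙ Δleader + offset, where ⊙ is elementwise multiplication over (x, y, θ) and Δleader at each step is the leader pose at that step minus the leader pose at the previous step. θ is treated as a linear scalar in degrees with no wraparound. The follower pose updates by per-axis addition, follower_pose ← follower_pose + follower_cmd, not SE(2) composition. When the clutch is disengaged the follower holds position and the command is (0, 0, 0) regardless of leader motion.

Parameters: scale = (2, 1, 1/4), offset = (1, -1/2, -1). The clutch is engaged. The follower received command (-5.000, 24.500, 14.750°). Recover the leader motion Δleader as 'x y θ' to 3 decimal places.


-3.000 25.000 63.000

axis x: (-5.000 − 1) / (2) = -3.000
axis y: (24.500 − -1/2) / (1) = 25.000
axis θ: (14.750 − -1) / (1/4) = 63.000


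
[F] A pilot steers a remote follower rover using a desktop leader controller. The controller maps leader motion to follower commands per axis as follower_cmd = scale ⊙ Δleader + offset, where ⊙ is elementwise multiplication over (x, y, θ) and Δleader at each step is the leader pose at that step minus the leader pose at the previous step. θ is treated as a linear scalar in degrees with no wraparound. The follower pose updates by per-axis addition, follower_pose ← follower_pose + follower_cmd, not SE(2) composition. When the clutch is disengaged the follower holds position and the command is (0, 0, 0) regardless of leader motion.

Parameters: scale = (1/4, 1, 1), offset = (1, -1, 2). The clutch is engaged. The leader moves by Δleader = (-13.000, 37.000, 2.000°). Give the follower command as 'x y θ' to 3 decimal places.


-2.250 36.000 4.000

axis x: 1/4·-13.000 + 1 = -2.250
axis y: 1·37.000 + -1 = 36.000
axis θ: 1·2.000 + 2 = 4.000


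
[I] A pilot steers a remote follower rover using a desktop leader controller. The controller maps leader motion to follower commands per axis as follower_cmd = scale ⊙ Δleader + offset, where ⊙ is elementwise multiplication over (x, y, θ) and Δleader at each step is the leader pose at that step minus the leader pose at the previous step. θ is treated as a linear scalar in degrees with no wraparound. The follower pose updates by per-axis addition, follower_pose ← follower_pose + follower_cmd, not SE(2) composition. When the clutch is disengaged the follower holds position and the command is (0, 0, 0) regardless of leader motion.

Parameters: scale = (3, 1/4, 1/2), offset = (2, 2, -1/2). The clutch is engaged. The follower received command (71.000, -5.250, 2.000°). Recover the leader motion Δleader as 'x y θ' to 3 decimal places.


axis x: (71.000 − 2) / (3) = 23.000
axis y: (-5.250 − 2) / (1/4) = -29.000
axis θ: (2.000 − -1/2) / (1/2) = 5.000

23.000 -29.000 5.000


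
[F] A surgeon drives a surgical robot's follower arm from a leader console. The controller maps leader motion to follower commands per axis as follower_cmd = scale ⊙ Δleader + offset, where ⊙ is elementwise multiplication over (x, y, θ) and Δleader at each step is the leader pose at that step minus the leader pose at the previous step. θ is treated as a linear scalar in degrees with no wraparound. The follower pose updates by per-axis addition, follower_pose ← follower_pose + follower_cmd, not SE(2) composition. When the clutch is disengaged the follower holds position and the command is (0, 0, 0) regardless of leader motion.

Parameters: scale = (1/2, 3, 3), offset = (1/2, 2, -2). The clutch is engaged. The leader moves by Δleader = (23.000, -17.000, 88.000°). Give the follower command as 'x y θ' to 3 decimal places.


12.000 -49.000 262.000

axis x: 1/2·23.000 + 1/2 = 12.000
axis y: 3·-17.000 + 2 = -49.000
axis θ: 3·88.000 + -2 = 262.000
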